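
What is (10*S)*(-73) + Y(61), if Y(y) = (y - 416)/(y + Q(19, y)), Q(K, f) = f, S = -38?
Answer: 3383925/122 ≈ 27737.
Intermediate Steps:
Y(y) = (-416 + y)/(2*y) (Y(y) = (y - 416)/(y + y) = (-416 + y)/((2*y)) = (-416 + y)*(1/(2*y)) = (-416 + y)/(2*y))
(10*S)*(-73) + Y(61) = (10*(-38))*(-73) + (½)*(-416 + 61)/61 = -380*(-73) + (½)*(1/61)*(-355) = 27740 - 355/122 = 3383925/122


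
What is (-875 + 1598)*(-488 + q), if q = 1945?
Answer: 1053411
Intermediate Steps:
(-875 + 1598)*(-488 + q) = (-875 + 1598)*(-488 + 1945) = 723*1457 = 1053411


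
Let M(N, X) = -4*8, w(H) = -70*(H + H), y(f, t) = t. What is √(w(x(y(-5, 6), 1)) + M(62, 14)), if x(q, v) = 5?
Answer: 2*I*√183 ≈ 27.056*I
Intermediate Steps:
w(H) = -140*H
M(N, X) = -32
√(w(x(y(-5, 6), 1)) + M(62, 14)) = √(-140*5 - 32) = √(-700 - 32) = √(-732) = 2*I*√183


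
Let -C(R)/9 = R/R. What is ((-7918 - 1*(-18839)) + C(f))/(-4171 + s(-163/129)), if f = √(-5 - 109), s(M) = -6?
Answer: -10912/4177 ≈ -2.6124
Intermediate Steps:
f = I*√114 (f = √(-114) = I*√114 ≈ 10.677*I)
C(R) = -9 (C(R) = -9*R/R = -9*1 = -9)
((-7918 - 1*(-18839)) + C(f))/(-4171 + s(-163/129)) = ((-7918 - 1*(-18839)) - 9)/(-4171 - 6) = ((-7918 + 18839) - 9)/(-4177) = (10921 - 9)*(-1/4177) = 10912*(-1/4177) = -10912/4177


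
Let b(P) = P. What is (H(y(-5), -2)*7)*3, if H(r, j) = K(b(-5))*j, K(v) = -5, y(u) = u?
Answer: 210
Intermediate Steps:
H(r, j) = -5*j
(H(y(-5), -2)*7)*3 = (-5*(-2)*7)*3 = (10*7)*3 = 70*3 = 210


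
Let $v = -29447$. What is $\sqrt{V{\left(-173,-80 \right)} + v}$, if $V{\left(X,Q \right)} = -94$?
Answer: $i \sqrt{29541} \approx 171.88 i$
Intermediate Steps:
$\sqrt{V{\left(-173,-80 \right)} + v} = \sqrt{-94 - 29447} = \sqrt{-29541} = i \sqrt{29541}$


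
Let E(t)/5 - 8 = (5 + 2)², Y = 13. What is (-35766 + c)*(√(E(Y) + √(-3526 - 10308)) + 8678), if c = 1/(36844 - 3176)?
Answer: -5224892271893/16834 - 1204169687*√(285 + I*√13834)/33668 ≈ -3.1099e+8 - 1.2212e+5*I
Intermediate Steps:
c = 1/33668 ≈ 2.9702e-5
E(t) = 285 (E(t) = 40 + 5*(5 + 2)² = 40 + 5*7² = 40 + 5*49 = 40 + 245 = 285)
(-35766 + c)*(√(E(Y) + √(-3526 - 10308)) + 8678) = (-35766 + 1/33668)*(√(285 + √(-3526 - 10308)) + 8678) = -1204169687*(√(285 + √(-13834)) + 8678)/33668 = -1204169687*(√(285 + I*√13834) + 8678)/33668 = -1204169687*(8678 + √(285 + I*√13834))/33668 = -5224892271893/16834 - 1204169687*√(285 + I*√13834)/33668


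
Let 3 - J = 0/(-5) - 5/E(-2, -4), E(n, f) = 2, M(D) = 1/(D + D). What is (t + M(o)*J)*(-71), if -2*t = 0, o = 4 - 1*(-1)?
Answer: -781/20 ≈ -39.050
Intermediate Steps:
o = 5 (o = 4 + 1 = 5)
M(D) = 1/(2*D)
t = 0 (t = -1/2*0 = 0)
J = 11/2 (J = 3 - (0/(-5) - 5/2) = 3 - (0*(-1/5) - 5*1/2) = 3 - (0 - 5/2) = 3 - 1*(-5/2) = 3 + 5/2 = 11/2 ≈ 5.5000)
(t + M(o)*J)*(-71) = (0 + ((1/2)/5)*(11/2))*(-71) = (0 + ((1/2)*(1/5))*(11/2))*(-71) = (0 + (1/10)*(11/2))*(-71) = (0 + 11/20)*(-71) = (11/20)*(-71) = -781/20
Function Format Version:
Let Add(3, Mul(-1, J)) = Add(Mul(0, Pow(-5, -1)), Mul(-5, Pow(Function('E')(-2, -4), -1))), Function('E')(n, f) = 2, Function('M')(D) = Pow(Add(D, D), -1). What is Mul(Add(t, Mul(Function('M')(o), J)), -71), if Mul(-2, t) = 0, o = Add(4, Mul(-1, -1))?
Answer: Rational(-781, 20) ≈ -39.050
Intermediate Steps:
o = 5 (o = Add(4, 1) = 5)
Function('M')(D) = Mul(Rational(1, 2), Pow(D, -1)) (Function('M')(D) = Pow(Mul(2, D), -1) = Mul(Rational(1, 2), Pow(D, -1)))
t = 0 (t = Mul(Rational(-1, 2), 0) = 0)
J = Rational(11, 2) (J = Add(3, Mul(-1, Add(Mul(0, Pow(-5, -1)), Mul(-5, Pow(2, -1))))) = Add(3, Mul(-1, Add(Mul(0, Rational(-1, 5)), Mul(-5, Rational(1, 2))))) = Add(3, Mul(-1, Add(0, Rational(-5, 2)))) = Add(3, Mul(-1, Rational(-5, 2))) = Add(3, Rational(5, 2)) = Rational(11, 2) ≈ 5.5000)
Mul(Add(t, Mul(Function('M')(o), J)), -71) = Mul(Add(0, Mul(Mul(Rational(1, 2), Pow(5, -1)), Rational(11, 2))), -71) = Mul(Add(0, Mul(Mul(Rational(1, 2), Rational(1, 5)), Rational(11, 2))), -71) = Mul(Add(0, Mul(Rational(1, 10), Rational(11, 2))), -71) = Mul(Add(0, Rational(11, 20)), -71) = Mul(Rational(11, 20), -71) = Rational(-781, 20)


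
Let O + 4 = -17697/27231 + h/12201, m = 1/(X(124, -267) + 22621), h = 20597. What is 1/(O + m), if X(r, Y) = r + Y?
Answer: -2489404266006/7372867416487 ≈ -0.33764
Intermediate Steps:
X(r, Y) = Y + r
m = 1/22478 (m = 1/((-267 + 124) + 22621) = 1/(-143 + 22621) = 1/22478 ≈ 4.4488e-5)
O = -328008638/110748477 (O = -4 + (-17697/27231 + 20597/12201) = -4 + (-17697*1/27231 + 20597*(1/12201)) = -4 + (-5899/9077 + 20597/12201) = -4 + 114985270/110748477 = -328008638/110748477 ≈ -2.9617)
1/(O + m) = 1/(-328008638/110748477 + 1/22478) = 1/(-7372867416487/2489404266006) = -2489404266006/7372867416487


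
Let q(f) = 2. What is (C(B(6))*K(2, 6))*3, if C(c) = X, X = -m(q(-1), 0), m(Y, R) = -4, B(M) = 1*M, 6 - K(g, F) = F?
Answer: 0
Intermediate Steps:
K(g, F) = 6 - F
B(M) = M
X = 4 (X = -1*(-4) = 4)
C(c) = 4
(C(B(6))*K(2, 6))*3 = (4*(6 - 1*6))*3 = (4*(6 - 6))*3 = (4*0)*3 = 0*3 = 0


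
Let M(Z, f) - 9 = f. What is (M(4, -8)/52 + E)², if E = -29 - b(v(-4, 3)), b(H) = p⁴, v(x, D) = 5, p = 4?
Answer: 219602761/2704 ≈ 81214.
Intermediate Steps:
b(H) = 256 (b(H) = 4⁴ = 256)
M(Z, f) = 9 + f
E = -285 (E = -29 - 1*256 = -29 - 256 = -285)
(M(4, -8)/52 + E)² = ((9 - 8)/52 - 285)² = (1*(1/52) - 285)² = (1/52 - 285)² = (-14819/52)² = 219602761/2704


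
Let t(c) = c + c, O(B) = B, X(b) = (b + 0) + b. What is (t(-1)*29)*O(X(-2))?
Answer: 232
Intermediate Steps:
X(b) = 2*b (X(b) = b + b = 2*b)
t(c) = 2*c
(t(-1)*29)*O(X(-2)) = ((2*(-1))*29)*(2*(-2)) = -2*29*(-4) = -58*(-4) = 232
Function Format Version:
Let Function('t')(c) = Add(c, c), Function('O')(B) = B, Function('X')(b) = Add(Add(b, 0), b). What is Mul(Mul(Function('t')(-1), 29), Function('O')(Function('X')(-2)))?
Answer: 232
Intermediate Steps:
Function('X')(b) = Mul(2, b) (Function('X')(b) = Add(b, b) = Mul(2, b))
Function('t')(c) = Mul(2, c)
Mul(Mul(Function('t')(-1), 29), Function('O')(Function('X')(-2))) = Mul(Mul(Mul(2, -1), 29), Mul(2, -2)) = Mul(Mul(-2, 29), -4) = Mul(-58, -4) = 232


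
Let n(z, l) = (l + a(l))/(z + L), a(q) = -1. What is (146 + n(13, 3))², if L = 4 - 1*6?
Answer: 2585664/121 ≈ 21369.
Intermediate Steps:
L = -2 (L = 4 - 6 = -2)
n(z, l) = (-1 + l)/(-2 + z) (n(z, l) = (l - 1)/(z - 2) = (-1 + l)/(-2 + z))
(146 + n(13, 3))² = (146 + (-1 + 3)/(-2 + 13))² = (146 + 2/11)² = (1608/11)² = 2585664/121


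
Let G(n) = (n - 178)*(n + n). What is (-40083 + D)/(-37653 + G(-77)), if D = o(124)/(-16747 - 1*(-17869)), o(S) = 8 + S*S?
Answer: -7492957/302379 ≈ -24.780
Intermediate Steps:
o(S) = 8 + S²
G(n) = 2*n*(-178 + n) (G(n) = (-178 + n)*(2*n) = 2*n*(-178 + n))
D = 2564/187 (D = (8 + 124²)/(-16747 - 1*(-17869)) = (8 + 15376)/(-16747 + 17869) = 15384/1122 = 15384*(1/1122) = 2564/187 ≈ 13.711)
(-40083 + D)/(-37653 + G(-77)) = (-40083 + 2564/187)/(-37653 + 2*(-77)*(-178 - 77)) = -7492957/(187*(-37653 + 2*(-77)*(-255))) = -7492957/(187*(-37653 + 39270)) = -7492957/187/1617 = -7492957/187*1/1617 = -7492957/302379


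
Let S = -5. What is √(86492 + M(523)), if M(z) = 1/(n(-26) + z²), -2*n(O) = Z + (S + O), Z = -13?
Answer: √6472209299563243/273551 ≈ 294.10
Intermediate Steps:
n(O) = 9 - O/2 (n(O) = -(-13 + (-5 + O))/2 = -(-18 + O)/2 = 9 - O/2)
M(z) = 1/(22 + z²) (M(z) = 1/((9 - ½*(-26)) + z²) = 1/((9 + 13) + z²) = 1/(22 + z²))
√(86492 + M(523)) = √(86492 + 1/(22 + 523²)) = √(86492 + 1/(22 + 273529)) = √(86492 + 1/273551) = √(23659973093/273551) = √6472209299563243/273551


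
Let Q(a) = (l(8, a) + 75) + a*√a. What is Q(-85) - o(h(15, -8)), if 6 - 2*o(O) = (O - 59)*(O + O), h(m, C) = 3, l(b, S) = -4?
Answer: -100 - 85*I*√85 ≈ -100.0 - 783.66*I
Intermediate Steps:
o(O) = 3 - O*(-59 + O) (o(O) = 3 - (O - 59)*(O + O)/2 = 3 - (-59 + O)*2*O/2 = 3 - O*(-59 + O))
Q(a) = 71 + a^(3/2) (Q(a) = (-4 + 75) + a*√a = 71 + a^(3/2))
Q(-85) - o(h(15, -8)) = (71 + (-85)^(3/2)) - (3 - 1*3² + 59*3) = (71 - 85*I*√85) - (3 - 1*9 + 177) = (71 - 85*I*√85) - (3 - 9 + 177) = (71 - 85*I*√85) - 1*171 = (71 - 85*I*√85) - 171 = -100 - 85*I*√85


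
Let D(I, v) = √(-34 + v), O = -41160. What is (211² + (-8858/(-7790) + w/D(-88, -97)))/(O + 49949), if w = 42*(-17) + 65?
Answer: 15764884/3112105 + 59*I*√131/104669 ≈ 5.0657 + 0.0064516*I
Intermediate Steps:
w = -649 (w = -714 + 65 = -649)
(211² + (-8858/(-7790) + w/D(-88, -97)))/(O + 49949) = (211² + (-8858/(-7790) - 649/√(-34 - 97)))/(-41160 + 49949) = (44521 + (-8858*(-1/7790) - 649*(-I*√131/131)))/8789 = (44521 + (4429/3895 - 649*(-I*√131/131)))*(1/8789) = (44521 + (4429/3895 - (-649)*I*√131/131))*(1/8789) = (44521 + (4429/3895 + 649*I*√131/131))*(1/8789) = (173413724/3895 + 649*I*√131/131)*(1/8789) = 15764884/3112105 + 59*I*√131/104669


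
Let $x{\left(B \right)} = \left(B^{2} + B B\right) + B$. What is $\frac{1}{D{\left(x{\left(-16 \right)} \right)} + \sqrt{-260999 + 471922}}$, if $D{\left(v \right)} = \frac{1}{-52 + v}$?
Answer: $- \frac{444}{41580516527} + \frac{197136 \sqrt{210923}}{41580516527} \approx 0.0021774$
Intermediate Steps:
$x{\left(B \right)} = B + 2 B^{2}$ ($x{\left(B \right)} = \left(B^{2} + B^{2}\right) + B = 2 B^{2} + B = B + 2 B^{2}$)
$\frac{1}{D{\left(x{\left(-16 \right)} \right)} + \sqrt{-260999 + 471922}} = \frac{1}{\frac{1}{-52 - 16 \left(1 + 2 \left(-16\right)\right)} + \sqrt{-260999 + 471922}} = \frac{1}{\frac{1}{-52 - 16 \left(1 - 32\right)} + \sqrt{210923}} = \frac{1}{\frac{1}{-52 - -496} + \sqrt{210923}} = \frac{1}{\frac{1}{-52 + 496} + \sqrt{210923}} = \frac{1}{\frac{1}{444} + \sqrt{210923}}$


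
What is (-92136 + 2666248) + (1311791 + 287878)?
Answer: 4173781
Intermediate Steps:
(-92136 + 2666248) + (1311791 + 287878) = 2574112 + 1599669 = 4173781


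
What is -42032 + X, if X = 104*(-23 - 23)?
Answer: -46816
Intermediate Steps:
X = -4784 (X = 104*(-46) = -4784)
-42032 + X = -42032 - 4784 = -46816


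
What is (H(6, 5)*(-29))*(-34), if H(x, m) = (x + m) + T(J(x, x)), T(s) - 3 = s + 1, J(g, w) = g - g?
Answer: 14790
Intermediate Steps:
J(g, w) = 0
T(s) = 4 + s (T(s) = 3 + (s + 1) = 3 + (1 + s) = 4 + s)
H(x, m) = 4 + m + x (H(x, m) = (x + m) + (4 + 0) = (m + x) + 4 = 4 + m + x)
(H(6, 5)*(-29))*(-34) = ((4 + 5 + 6)*(-29))*(-34) = (15*(-29))*(-34) = -435*(-34) = 14790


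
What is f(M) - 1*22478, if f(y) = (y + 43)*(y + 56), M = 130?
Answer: 9700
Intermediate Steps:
f(y) = (43 + y)*(56 + y)
f(M) - 1*22478 = (2408 + 130**2 + 99*130) - 1*22478 = (2408 + 16900 + 12870) - 22478 = 32178 - 22478 = 9700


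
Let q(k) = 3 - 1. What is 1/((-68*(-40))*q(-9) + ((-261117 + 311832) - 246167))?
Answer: -1/190012 ≈ -5.2628e-6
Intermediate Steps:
q(k) = 2
1/((-68*(-40))*q(-9) + ((-261117 + 311832) - 246167)) = 1/(-68*(-40)*2 + ((-261117 + 311832) - 246167)) = 1/(2720*2 + (50715 - 246167)) = 1/(5440 - 195452) = 1/(-190012) = -1/190012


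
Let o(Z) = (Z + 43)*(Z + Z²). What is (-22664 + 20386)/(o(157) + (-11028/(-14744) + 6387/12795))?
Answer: -35811959620/77994002954099 ≈ -0.00045916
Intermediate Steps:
o(Z) = (43 + Z)*(Z + Z²)
(-22664 + 20386)/(o(157) + (-11028/(-14744) + 6387/12795)) = (-22664 + 20386)/(157*(43 + 157² + 44*157) + (-11028/(-14744) + 6387/12795)) = -2278/(157*(43 + 24649 + 6908) + (-11028*(-1/14744) + 6387*(1/12795))) = -2278/(157*31600 + (2757/3686 + 2129/4265)) = -2278/(4961200 + 19606099/15720790) = -2278/77994002954099/15720790 = -2278*15720790/77994002954099 = -35811959620/77994002954099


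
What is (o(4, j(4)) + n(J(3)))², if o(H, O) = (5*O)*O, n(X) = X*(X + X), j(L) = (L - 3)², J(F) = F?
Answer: 529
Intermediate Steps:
j(L) = (-3 + L)²
n(X) = 2*X² (n(X) = X*(2*X) = 2*X²)
o(H, O) = 5*O²
(o(4, j(4)) + n(J(3)))² = (5*((-3 + 4)²)² + 2*3²)² = (5*(1²)² + 2*9)² = (5*1² + 18)² = (5*1 + 18)² = (5 + 18)² = 23² = 529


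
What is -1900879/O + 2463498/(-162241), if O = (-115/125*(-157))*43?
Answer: -8092527470929/25191646793 ≈ -321.24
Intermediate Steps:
O = 155273/25 (O = (-115*1/125*(-157))*43 = -23/25*(-157)*43 = (3611/25)*43 = 155273/25 ≈ 6210.9)
-1900879/O + 2463498/(-162241) = -1900879/155273/25 + 2463498/(-162241) = -1900879*25/155273 + 2463498*(-1/162241) = -47521975/155273 - 2463498/162241 = -8092527470929/25191646793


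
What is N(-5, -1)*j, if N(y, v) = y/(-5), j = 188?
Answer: 188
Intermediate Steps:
N(y, v) = -y/5 (N(y, v) = y*(-⅕) = -y/5)
N(-5, -1)*j = -⅕*(-5)*188 = 1*188 = 188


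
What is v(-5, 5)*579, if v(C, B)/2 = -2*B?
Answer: -11580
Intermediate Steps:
v(C, B) = -4*B (v(C, B) = 2*(-2*B) = -4*B)
v(-5, 5)*579 = -4*5*579 = -20*579 = -11580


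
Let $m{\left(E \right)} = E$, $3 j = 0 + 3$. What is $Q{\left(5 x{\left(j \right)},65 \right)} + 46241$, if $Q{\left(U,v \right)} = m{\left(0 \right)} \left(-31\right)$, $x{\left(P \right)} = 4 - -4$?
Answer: $46241$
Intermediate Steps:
$j = 1$ ($j = \frac{0 + 3}{3} = \frac{1}{3} \cdot 3 = 1$)
$x{\left(P \right)} = 8$ ($x{\left(P \right)} = 4 + 4 = 8$)
$Q{\left(U,v \right)} = 0$ ($Q{\left(U,v \right)} = 0 \left(-31\right) = 0$)
$Q{\left(5 x{\left(j \right)},65 \right)} + 46241 = 0 + 46241 = 46241$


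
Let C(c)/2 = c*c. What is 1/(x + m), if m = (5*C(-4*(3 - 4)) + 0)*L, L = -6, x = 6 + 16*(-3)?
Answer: -1/1002 ≈ -0.00099800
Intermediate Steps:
C(c) = 2*c² (C(c) = 2*(c*c) = 2*c²)
x = -42 (x = 6 - 48 = -42)
m = -960 (m = (5*(2*(-4*(3 - 4))²) + 0)*(-6) = (5*(2*(-4*(-1))²) + 0)*(-6) = (5*(2*4²) + 0)*(-6) = (5*(2*16) + 0)*(-6) = (5*32 + 0)*(-6) = (160 + 0)*(-6) = 160*(-6) = -960)
1/(x + m) = 1/(-42 - 960) = 1/(-1002) = -1/1002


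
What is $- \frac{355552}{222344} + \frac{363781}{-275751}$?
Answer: $- \frac{22366042777}{7663947543} \approx -2.9183$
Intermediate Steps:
$- \frac{355552}{222344} + \frac{363781}{-275751} = \left(-355552\right) \frac{1}{222344} + 363781 \left(- \frac{1}{275751}\right) = - \frac{44444}{27793} - \frac{363781}{275751} = - \frac{22366042777}{7663947543}$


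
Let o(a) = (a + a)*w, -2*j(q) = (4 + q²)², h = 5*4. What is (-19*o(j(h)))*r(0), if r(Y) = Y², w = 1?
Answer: 0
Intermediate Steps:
h = 20
j(q) = -(4 + q²)²/2
o(a) = 2*a (o(a) = (a + a)*1 = (2*a)*1 = 2*a)
(-19*o(j(h)))*r(0) = -38*(-(4 + 20²)²/2)*0² = -38*(-(4 + 400)²/2)*0 = -38*(-½*404²)*0 = -38*(-½*163216)*0 = -38*(-81608)*0 = -19*(-163216)*0 = 3101104*0 = 0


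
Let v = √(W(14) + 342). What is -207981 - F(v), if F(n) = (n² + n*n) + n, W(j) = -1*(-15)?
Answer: -208695 - √357 ≈ -2.0871e+5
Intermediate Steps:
W(j) = 15
v = √357 (v = √(15 + 342) = √357 ≈ 18.894)
F(n) = n + 2*n² (F(n) = (n² + n²) + n = 2*n² + n = n + 2*n²)
-207981 - F(v) = -207981 - √357*(1 + 2*√357)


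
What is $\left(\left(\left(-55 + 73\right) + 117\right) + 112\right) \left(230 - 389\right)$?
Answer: $-39273$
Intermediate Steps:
$\left(\left(\left(-55 + 73\right) + 117\right) + 112\right) \left(230 - 389\right) = \left(\left(18 + 117\right) + 112\right) \left(-159\right) = \left(135 + 112\right) \left(-159\right) = 247 \left(-159\right) = -39273$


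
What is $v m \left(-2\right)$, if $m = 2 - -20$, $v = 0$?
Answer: $0$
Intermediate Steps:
$m = 22$ ($m = 2 + 20 = 22$)
$v m \left(-2\right) = 0 \cdot 22 \left(-2\right) = 0 \left(-2\right) = 0$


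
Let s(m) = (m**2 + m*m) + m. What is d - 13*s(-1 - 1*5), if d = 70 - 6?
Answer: -794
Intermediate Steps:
d = 64
s(m) = m + 2*m**2 (s(m) = (m**2 + m**2) + m = 2*m**2 + m = m + 2*m**2)
d - 13*s(-1 - 1*5) = 64 - 13*(-1 - 1*5)*(1 + 2*(-1 - 1*5)) = 64 - 13*(-1 - 5)*(1 + 2*(-1 - 5)) = 64 - (-78)*(1 + 2*(-6)) = 64 - (-78)*(1 - 12) = 64 - (-78)*(-11) = 64 - 13*66 = 64 - 858 = -794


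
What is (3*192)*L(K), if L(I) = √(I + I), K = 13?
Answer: 576*√26 ≈ 2937.0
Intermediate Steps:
L(I) = √2*√I (L(I) = √(2*I) = √2*√I)
(3*192)*L(K) = (3*192)*(√2*√13) = 576*√26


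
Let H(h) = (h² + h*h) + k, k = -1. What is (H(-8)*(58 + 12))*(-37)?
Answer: -328930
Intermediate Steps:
H(h) = -1 + 2*h² (H(h) = (h² + h*h) - 1 = (h² + h²) - 1 = 2*h² - 1 = -1 + 2*h²)
(H(-8)*(58 + 12))*(-37) = ((-1 + 2*(-8)²)*(58 + 12))*(-37) = ((-1 + 2*64)*70)*(-37) = ((-1 + 128)*70)*(-37) = (127*70)*(-37) = 8890*(-37) = -328930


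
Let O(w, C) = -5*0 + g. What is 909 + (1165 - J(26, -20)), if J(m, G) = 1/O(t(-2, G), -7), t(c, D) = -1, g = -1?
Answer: 2075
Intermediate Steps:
O(w, C) = -1 (O(w, C) = -5*0 - 1 = 0 - 1 = -1)
J(m, G) = -1 (J(m, G) = 1/(-1) = -1)
909 + (1165 - J(26, -20)) = 909 + (1165 - 1*(-1)) = 909 + (1165 + 1) = 909 + 1166 = 2075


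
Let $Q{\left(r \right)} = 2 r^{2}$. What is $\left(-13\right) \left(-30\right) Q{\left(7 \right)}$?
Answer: $38220$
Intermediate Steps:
$\left(-13\right) \left(-30\right) Q{\left(7 \right)} = \left(-13\right) \left(-30\right) 2 \cdot 7^{2} = 390 \cdot 2 \cdot 49 = 390 \cdot 98 = 38220$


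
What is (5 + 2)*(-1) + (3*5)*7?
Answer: 98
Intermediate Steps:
(5 + 2)*(-1) + (3*5)*7 = 7*(-1) + 15*7 = -7 + 105 = 98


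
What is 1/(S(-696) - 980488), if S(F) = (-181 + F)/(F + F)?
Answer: -1392/1364838419 ≈ -1.0199e-6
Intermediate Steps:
S(F) = (-181 + F)/(2*F) (S(F) = (-181 + F)/((2*F)) = (-181 + F)*(1/(2*F)) = (-181 + F)/(2*F))
1/(S(-696) - 980488) = 1/((1/2)*(-181 - 696)/(-696) - 980488) = 1/((1/2)*(-1/696)*(-877) - 980488) = 1/(877/1392 - 980488) = 1/(-1364838419/1392) = -1392/1364838419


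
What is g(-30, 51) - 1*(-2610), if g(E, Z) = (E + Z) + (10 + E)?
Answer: 2611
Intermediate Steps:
g(E, Z) = 10 + Z + 2*E
g(-30, 51) - 1*(-2610) = (10 + 51 + 2*(-30)) - 1*(-2610) = (10 + 51 - 60) + 2610 = 1 + 2610 = 2611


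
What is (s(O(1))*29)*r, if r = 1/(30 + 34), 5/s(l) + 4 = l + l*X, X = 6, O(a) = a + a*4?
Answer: 145/1984 ≈ 0.073085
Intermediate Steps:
O(a) = 5*a (O(a) = a + 4*a = 5*a)
s(l) = 5/(-4 + 7*l) (s(l) = 5/(-4 + (l + l*6)) = 5/(-4 + (l + 6*l)) = 5/(-4 + 7*l))
r = 1/64 ≈ 0.015625
(s(O(1))*29)*r = ((5/(-4 + 7*(5*1)))*29)*(1/64) = ((5/(-4 + 7*5))*29)*(1/64) = ((5/(-4 + 35))*29)*(1/64) = ((5/31)*29)*(1/64) = (145/31)*(1/64) = 145/1984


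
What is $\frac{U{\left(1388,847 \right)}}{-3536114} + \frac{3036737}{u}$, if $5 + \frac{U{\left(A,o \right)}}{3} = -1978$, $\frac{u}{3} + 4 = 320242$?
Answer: $\frac{2685990876901}{849298556349} \approx 3.1626$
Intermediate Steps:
$u = 960714$ ($u = -12 + 3 \cdot 320242 = -12 + 960726 = 960714$)
$U{\left(A,o \right)} = -5949$ ($U{\left(A,o \right)} = -15 + 3 \left(-1978\right) = -15 - 5934 = -5949$)
$\frac{U{\left(1388,847 \right)}}{-3536114} + \frac{3036737}{u} = - \frac{5949}{-3536114} + \frac{3036737}{960714} = \left(-5949\right) \left(- \frac{1}{3536114}\right) + 3036737 \cdot \frac{1}{960714} = \frac{5949}{3536114} + \frac{3036737}{960714} = \frac{2685990876901}{849298556349}$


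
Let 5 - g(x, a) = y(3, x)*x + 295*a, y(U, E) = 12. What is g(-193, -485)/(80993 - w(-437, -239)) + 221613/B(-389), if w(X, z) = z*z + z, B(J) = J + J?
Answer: -5230192955/18758358 ≈ -278.82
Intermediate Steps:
B(J) = 2*J
w(X, z) = z + z² (w(X, z) = z² + z = z + z²)
g(x, a) = 5 - 295*a - 12*x (g(x, a) = 5 - (12*x + 295*a) = 5 + (-295*a - 12*x) = 5 - 295*a - 12*x)
g(-193, -485)/(80993 - w(-437, -239)) + 221613/B(-389) = (5 - 295*(-485) - 12*(-193))/(80993 - (-239)*(1 - 239)) + 221613/((2*(-389))) = (5 + 143075 + 2316)/(80993 - (-239)*(-238)) + 221613/(-778) = 145396/(80993 - 1*56882) + 221613*(-1/778) = 145396/(80993 - 56882) - 221613/778 = 145396/24111 - 221613/778 = -5230192955/18758358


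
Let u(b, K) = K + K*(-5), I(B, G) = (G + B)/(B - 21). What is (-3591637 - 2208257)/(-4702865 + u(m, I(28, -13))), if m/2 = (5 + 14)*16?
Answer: 40599258/32920115 ≈ 1.2333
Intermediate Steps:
I(B, G) = (B + G)/(-21 + B)
m = 608 (m = 2*((5 + 14)*16) = 2*(19*16) = 2*304 = 608)
u(b, K) = -4*K (u(b, K) = K - 5*K = -4*K)
(-3591637 - 2208257)/(-4702865 + u(m, I(28, -13))) = (-3591637 - 2208257)/(-4702865 - 4*(28 - 13)/(-21 + 28)) = -5799894/(-4702865 - 4*15/7) = -5799894/(-4702865 - 60/7) = -5799894/(-32920115/7) = -5799894*(-7/32920115) = 40599258/32920115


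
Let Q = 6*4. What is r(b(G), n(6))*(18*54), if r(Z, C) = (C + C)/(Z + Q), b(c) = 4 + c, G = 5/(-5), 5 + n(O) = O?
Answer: 72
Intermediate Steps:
n(O) = -5 + O
G = -1 (G = 5*(-⅕) = -1)
Q = 24
r(Z, C) = 2*C/(24 + Z) (r(Z, C) = (C + C)/(Z + 24) = (2*C)/(24 + Z) = 2*C/(24 + Z))
r(b(G), n(6))*(18*54) = (2*(-5 + 6)/(24 + (4 - 1)))*(18*54) = (2*1/(24 + 3))*972 = (2*1/27)*972 = (2*1*(1/27))*972 = (2/27)*972 = 72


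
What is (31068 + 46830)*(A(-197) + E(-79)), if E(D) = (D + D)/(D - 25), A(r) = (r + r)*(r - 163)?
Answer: 287278437291/26 ≈ 1.1049e+10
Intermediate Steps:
A(r) = 2*r*(-163 + r) (A(r) = (2*r)*(-163 + r) = 2*r*(-163 + r))
E(D) = 2*D/(-25 + D) (E(D) = (2*D)/(-25 + D) = 2*D/(-25 + D))
(31068 + 46830)*(A(-197) + E(-79)) = (31068 + 46830)*(2*(-197)*(-163 - 197) + 2*(-79)/(-25 - 79)) = 77898*(2*(-197)*(-360) + 2*(-79)/(-104)) = 77898*(141840 + 2*(-79)*(-1/104)) = 77898*(141840 + 79/52) = 77898*(7375759/52) = 287278437291/26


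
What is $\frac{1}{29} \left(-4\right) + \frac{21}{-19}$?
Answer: $- \frac{685}{551} \approx -1.2432$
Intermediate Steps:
$\frac{1}{29} \left(-4\right) + \frac{21}{-19} = \frac{1}{29} \left(-4\right) + 21 \left(- \frac{1}{19}\right) = - \frac{4}{29} - \frac{21}{19} = - \frac{685}{551}$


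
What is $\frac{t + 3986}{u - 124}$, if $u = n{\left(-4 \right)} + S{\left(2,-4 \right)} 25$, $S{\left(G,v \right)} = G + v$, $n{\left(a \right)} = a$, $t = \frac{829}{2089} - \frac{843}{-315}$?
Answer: $- \frac{437491612}{19521705} \approx -22.411$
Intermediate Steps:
$t = \frac{674054}{219345}$ ($t = 829 \cdot \frac{1}{2089} - - \frac{281}{105} = \frac{829}{2089} + \frac{281}{105} = \frac{674054}{219345} \approx 3.073$)
$u = -54$ ($u = -4 + \left(2 - 4\right) 25 = -4 - 50 = -54$)
$\frac{t + 3986}{u - 124} = \frac{\frac{674054}{219345} + 3986}{-54 - 124} = \frac{874983224}{219345 \left(-178\right)} = \frac{874983224}{219345} \left(- \frac{1}{178}\right) = - \frac{437491612}{19521705}$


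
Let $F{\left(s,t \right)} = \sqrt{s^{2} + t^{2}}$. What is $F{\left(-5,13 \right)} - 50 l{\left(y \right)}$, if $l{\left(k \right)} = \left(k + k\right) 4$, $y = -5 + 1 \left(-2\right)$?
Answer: $2800 + \sqrt{194} \approx 2813.9$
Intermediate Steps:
$y = -7$ ($y = -5 - 2 = -7$)
$l{\left(k \right)} = 8 k$ ($l{\left(k \right)} = 2 k 4 = 8 k$)
$F{\left(-5,13 \right)} - 50 l{\left(y \right)} = \sqrt{\left(-5\right)^{2} + 13^{2}} - 50 \cdot 8 \left(-7\right) = \sqrt{25 + 169} - -2800 = \sqrt{194} + 2800 = 2800 + \sqrt{194}$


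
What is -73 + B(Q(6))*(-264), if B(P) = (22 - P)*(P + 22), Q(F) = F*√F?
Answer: -70825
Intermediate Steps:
Q(F) = F^(3/2)
B(P) = (22 + P)*(22 - P) (B(P) = (22 - P)*(22 + P) = (22 + P)*(22 - P))
-73 + B(Q(6))*(-264) = -73 + (484 - (6^(3/2))²)*(-264) = -73 + (484 - (6*√6)²)*(-264) = -73 + (484 - 1*216)*(-264) = -73 + (484 - 216)*(-264) = -73 + 268*(-264) = -73 - 70752 = -70825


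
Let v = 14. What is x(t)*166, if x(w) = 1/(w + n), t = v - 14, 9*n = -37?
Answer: -1494/37 ≈ -40.378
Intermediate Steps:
n = -37/9 (n = (⅑)*(-37) = -37/9 ≈ -4.1111)
t = 0 (t = 14 - 14 = 0)
x(w) = 1/(-37/9 + w) (x(w) = 1/(w - 37/9) = 1/(-37/9 + w))
x(t)*166 = (9/(-37 + 9*0))*166 = (9/(-37 + 0))*166 = (9/(-37))*166 = (9*(-1/37))*166 = -9/37*166 = -1494/37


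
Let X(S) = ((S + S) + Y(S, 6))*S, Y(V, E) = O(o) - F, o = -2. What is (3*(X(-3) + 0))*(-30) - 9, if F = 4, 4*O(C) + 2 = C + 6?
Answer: -2574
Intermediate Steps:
O(C) = 1 + C/4 (O(C) = -½ + (C + 6)/4 = -½ + (6 + C)/4 = -½ + (3/2 + C/4) = 1 + C/4)
Y(V, E) = -7/2 (Y(V, E) = (1 + (¼)*(-2)) - 1*4 = (1 - ½) - 4 = ½ - 4 = -7/2)
X(S) = S*(-7/2 + 2*S) (X(S) = ((S + S) - 7/2)*S = (2*S - 7/2)*S = (-7/2 + 2*S)*S = S*(-7/2 + 2*S))
(3*(X(-3) + 0))*(-30) - 9 = (3*((½)*(-3)*(-7 + 4*(-3)) + 0))*(-30) - 9 = (3*((½)*(-3)*(-7 - 12) + 0))*(-30) - 9 = (3*((½)*(-3)*(-19) + 0))*(-30) - 9 = (3*(57/2 + 0))*(-30) - 9 = (3*(57/2))*(-30) - 9 = (171/2)*(-30) - 9 = -2565 - 9 = -2574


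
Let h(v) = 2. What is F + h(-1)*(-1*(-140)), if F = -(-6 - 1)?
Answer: 287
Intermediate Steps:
F = 7 (F = -1*(-7) = 7)
F + h(-1)*(-1*(-140)) = 7 + 2*(-1*(-140)) = 7 + 2*140 = 7 + 280 = 287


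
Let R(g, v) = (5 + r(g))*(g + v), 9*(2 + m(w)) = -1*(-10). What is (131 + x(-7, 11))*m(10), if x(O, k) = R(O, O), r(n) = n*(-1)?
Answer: 296/9 ≈ 32.889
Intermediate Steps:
r(n) = -n
m(w) = -8/9 (m(w) = -2 + (-1*(-10))/9 = -2 + (1/9)*10 = -2 + 10/9 = -8/9)
R(g, v) = (5 - g)*(g + v)
x(O, k) = -2*O**2 + 10*O (x(O, k) = -O**2 + 5*O + 5*O - O*O = -O**2 + 5*O + 5*O - O**2 = -2*O**2 + 10*O)
(131 + x(-7, 11))*m(10) = (131 + 2*(-7)*(5 - 1*(-7)))*(-8/9) = (131 + 2*(-7)*(5 + 7))*(-8/9) = (131 + 2*(-7)*12)*(-8/9) = (131 - 168)*(-8/9) = -37*(-8/9) = 296/9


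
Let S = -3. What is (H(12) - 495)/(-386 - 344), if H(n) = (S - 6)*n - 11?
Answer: 307/365 ≈ 0.84110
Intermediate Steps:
H(n) = -11 - 9*n (H(n) = (-3 - 6)*n - 11 = -9*n - 11 = -11 - 9*n)
(H(12) - 495)/(-386 - 344) = ((-11 - 9*12) - 495)/(-386 - 344) = ((-11 - 108) - 495)/(-730) = (-119 - 495)*(-1/730) = -614*(-1/730) = 307/365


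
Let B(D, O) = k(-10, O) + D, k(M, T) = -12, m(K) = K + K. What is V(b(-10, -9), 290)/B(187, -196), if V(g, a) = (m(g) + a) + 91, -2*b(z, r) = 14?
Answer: 367/175 ≈ 2.0971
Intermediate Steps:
m(K) = 2*K
B(D, O) = -12 + D
b(z, r) = -7 (b(z, r) = -½*14 = -7)
V(g, a) = 91 + a + 2*g (V(g, a) = (2*g + a) + 91 = (a + 2*g) + 91 = 91 + a + 2*g)
V(b(-10, -9), 290)/B(187, -196) = (91 + 290 + 2*(-7))/(-12 + 187) = (91 + 290 - 14)/175 = 367*(1/175) = 367/175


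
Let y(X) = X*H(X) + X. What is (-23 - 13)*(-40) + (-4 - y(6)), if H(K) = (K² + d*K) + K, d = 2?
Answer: 1106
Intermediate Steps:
H(K) = K² + 3*K (H(K) = (K² + 2*K) + K = K² + 3*K)
y(X) = X + X²*(3 + X) (y(X) = X*(X*(3 + X)) + X = X²*(3 + X) + X = X + X²*(3 + X))
(-23 - 13)*(-40) + (-4 - y(6)) = (-23 - 13)*(-40) + (-4 - 6*(1 + 6*(3 + 6))) = -36*(-40) + (-4 - 6*(1 + 6*9)) = 1440 + (-4 - 6*(1 + 54)) = 1440 + (-4 - 6*55) = 1440 + (-4 - 1*330) = 1440 + (-4 - 330) = 1440 - 334 = 1106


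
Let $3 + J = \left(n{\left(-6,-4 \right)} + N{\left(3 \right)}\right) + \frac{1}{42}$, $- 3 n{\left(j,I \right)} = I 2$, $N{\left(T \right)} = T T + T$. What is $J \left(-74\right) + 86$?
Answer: $- \frac{16361}{21} \approx -779.1$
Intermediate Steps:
$N{\left(T \right)} = T + T^{2}$ ($N{\left(T \right)} = T^{2} + T = T + T^{2}$)
$n{\left(j,I \right)} = - \frac{2 I}{3}$ ($n{\left(j,I \right)} = - \frac{I 2}{3} = - \frac{2 I}{3}$)
$J = \frac{491}{42}$ ($J = -3 - \left(- \frac{8}{3} - \frac{1}{42} - 3 \left(1 + 3\right)\right) = -3 + \left(\left(\frac{8}{3} + 3 \cdot 4\right) + \frac{1}{42}\right) = -3 + \left(\left(\frac{8}{3} + 12\right) + \frac{1}{42}\right) = -3 + \left(\frac{44}{3} + \frac{1}{42}\right) = -3 + \frac{617}{42} = \frac{491}{42} \approx 11.69$)
$J \left(-74\right) + 86 = \frac{491}{42} \left(-74\right) + 86 = - \frac{18167}{21} + 86 = - \frac{16361}{21}$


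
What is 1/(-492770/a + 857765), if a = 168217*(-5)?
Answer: 168217/144290753559 ≈ 1.1658e-6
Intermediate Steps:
a = -841085
1/(-492770/a + 857765) = 1/(-492770/(-841085) + 857765) = 1/(-492770*(-1/841085) + 857765) = 1/(98554/168217 + 857765) = 1/(144290753559/168217) = 168217/144290753559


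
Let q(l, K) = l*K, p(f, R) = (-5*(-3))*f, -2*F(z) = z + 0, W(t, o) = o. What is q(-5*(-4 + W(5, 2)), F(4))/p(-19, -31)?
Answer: 4/57 ≈ 0.070175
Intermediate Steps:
F(z) = -z/2 (F(z) = -(z + 0)/2 = -z/2)
p(f, R) = 15*f
q(l, K) = K*l
q(-5*(-4 + W(5, 2)), F(4))/p(-19, -31) = ((-½*4)*(-5*(-4 + 2)))/((15*(-19))) = -(-10)*(-2)/(-285) = -2*10*(-1/285) = -20*(-1/285) = 4/57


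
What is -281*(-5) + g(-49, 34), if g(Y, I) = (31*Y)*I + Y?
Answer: -50290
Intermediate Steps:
g(Y, I) = Y + 31*I*Y (g(Y, I) = 31*I*Y + Y = Y + 31*I*Y)
-281*(-5) + g(-49, 34) = -281*(-5) - 49*(1 + 31*34) = 1405 - 49*(1 + 1054) = 1405 - 49*1055 = 1405 - 51695 = -50290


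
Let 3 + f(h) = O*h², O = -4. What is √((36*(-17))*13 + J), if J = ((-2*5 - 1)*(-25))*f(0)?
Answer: I*√8781 ≈ 93.707*I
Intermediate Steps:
f(h) = -3 - 4*h²
J = -825 (J = ((-2*5 - 1)*(-25))*(-3 - 4*0²) = ((-10 - 1)*(-25))*(-3 - 4*0) = (-11*(-25))*(-3 + 0) = 275*(-3) = -825)
√((36*(-17))*13 + J) = √((36*(-17))*13 - 825) = √(-612*13 - 825) = √(-7956 - 825) = √(-8781) = I*√8781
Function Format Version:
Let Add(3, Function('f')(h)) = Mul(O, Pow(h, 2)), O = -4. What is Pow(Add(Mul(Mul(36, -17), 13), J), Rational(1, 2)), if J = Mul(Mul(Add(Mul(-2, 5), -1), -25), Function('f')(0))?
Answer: Mul(I, Pow(8781, Rational(1, 2))) ≈ Mul(93.707, I)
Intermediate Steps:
Function('f')(h) = Add(-3, Mul(-4, Pow(h, 2)))
J = -825 (J = Mul(Mul(Add(Mul(-2, 5), -1), -25), Add(-3, Mul(-4, Pow(0, 2)))) = Mul(Mul(Add(-10, -1), -25), Add(-3, Mul(-4, 0))) = Mul(Mul(-11, -25), Add(-3, 0)) = Mul(275, -3) = -825)
Pow(Add(Mul(Mul(36, -17), 13), J), Rational(1, 2)) = Pow(Add(Mul(Mul(36, -17), 13), -825), Rational(1, 2)) = Pow(Add(Mul(-612, 13), -825), Rational(1, 2)) = Pow(Add(-7956, -825), Rational(1, 2)) = Pow(-8781, Rational(1, 2)) = Mul(I, Pow(8781, Rational(1, 2)))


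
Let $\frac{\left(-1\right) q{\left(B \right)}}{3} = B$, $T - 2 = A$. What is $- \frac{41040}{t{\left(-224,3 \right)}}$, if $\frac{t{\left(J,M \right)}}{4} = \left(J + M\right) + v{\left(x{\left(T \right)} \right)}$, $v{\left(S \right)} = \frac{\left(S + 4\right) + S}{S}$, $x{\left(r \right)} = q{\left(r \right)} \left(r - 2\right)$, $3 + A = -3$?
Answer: $\frac{184680}{3943} \approx 46.837$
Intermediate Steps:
$A = -6$ ($A = -3 - 3 = -6$)
$T = -4$ ($T = 2 - 6 = -4$)
$q{\left(B \right)} = - 3 B$
$x{\left(r \right)} = - 3 r \left(-2 + r\right)$ ($x{\left(r \right)} = - 3 r \left(r - 2\right) = - 3 r \left(-2 + r\right)$)
$v{\left(S \right)} = \frac{4 + 2 S}{S}$ ($v{\left(S \right)} = \frac{\left(4 + S\right) + S}{S} = \frac{4 + 2 S}{S}$)
$t{\left(J,M \right)} = \frac{70}{9} + 4 J + 4 M$ ($t{\left(J,M \right)} = 4 \left(\left(J + M\right) + \left(2 + \frac{4}{3 \left(-4\right) \left(2 - -4\right)}\right)\right) = 4 \left(\left(J + M\right) + \left(2 + \frac{4}{3 \left(-4\right) \left(2 + 4\right)}\right)\right) = 4 \left(\left(J + M\right) + \left(2 + \frac{4}{3 \left(-4\right) 6}\right)\right) = 4 \left(\left(J + M\right) + \left(2 + \frac{4}{-72}\right)\right) = 4 \left(\left(J + M\right) + \left(2 + 4 \left(- \frac{1}{72}\right)\right)\right) = 4 \left(\left(J + M\right) + \left(2 - \frac{1}{18}\right)\right) = 4 \left(\left(J + M\right) + \frac{35}{18}\right) = 4 \left(\frac{35}{18} + J + M\right) = \frac{70}{9} + 4 J + 4 M$)
$- \frac{41040}{t{\left(-224,3 \right)}} = - \frac{41040}{\frac{70}{9} + 4 \left(-224\right) + 4 \cdot 3} = - \frac{41040}{\frac{70}{9} - 896 + 12} = - \frac{41040}{- \frac{7886}{9}} = \left(-41040\right) \left(- \frac{9}{7886}\right) = \frac{184680}{3943}$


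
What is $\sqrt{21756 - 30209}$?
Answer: $i \sqrt{8453} \approx 91.94 i$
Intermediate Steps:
$\sqrt{21756 - 30209} = \sqrt{-8453} = i \sqrt{8453}$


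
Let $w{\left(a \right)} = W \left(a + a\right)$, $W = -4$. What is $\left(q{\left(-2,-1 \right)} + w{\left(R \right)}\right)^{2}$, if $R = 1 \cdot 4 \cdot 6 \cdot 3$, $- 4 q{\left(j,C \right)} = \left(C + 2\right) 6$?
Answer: $\frac{1334025}{4} \approx 3.3351 \cdot 10^{5}$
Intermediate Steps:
$q{\left(j,C \right)} = -3 - \frac{3 C}{2}$ ($q{\left(j,C \right)} = - \frac{\left(C + 2\right) 6}{4} = - \frac{\left(2 + C\right) 6}{4} = - \frac{12 + 6 C}{4} = -3 - \frac{3 C}{2}$)
$R = 72$ ($R = 4 \cdot 18 = 72$)
$w{\left(a \right)} = - 8 a$ ($w{\left(a \right)} = - 4 \left(a + a\right) = - 4 \cdot 2 a = - 8 a$)
$\left(q{\left(-2,-1 \right)} + w{\left(R \right)}\right)^{2} = \left(\left(-3 - - \frac{3}{2}\right) - 576\right)^{2} = \left(\left(-3 + \frac{3}{2}\right) - 576\right)^{2} = \left(- \frac{3}{2} - 576\right)^{2} = \left(- \frac{1155}{2}\right)^{2} = \frac{1334025}{4}$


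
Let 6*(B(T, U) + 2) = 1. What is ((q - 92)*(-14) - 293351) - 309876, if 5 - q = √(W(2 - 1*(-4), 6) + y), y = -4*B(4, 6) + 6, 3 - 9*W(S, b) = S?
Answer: -602009 + 14*√13 ≈ -6.0196e+5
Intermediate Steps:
B(T, U) = -11/6 (B(T, U) = -2 + (⅙)*1 = -2 + ⅙ = -11/6)
W(S, b) = ⅓ - S/9
y = 40/3 (y = -4*(-11/6) + 6 = 22/3 + 6 = 40/3 ≈ 13.333)
q = 5 - √13 (q = 5 - √((⅓ - (2 - 1*(-4))/9) + 40/3) = 5 - √((⅓ - (2 + 4)/9) + 40/3) = 5 - √((⅓ - ⅑*6) + 40/3) = 5 - √((⅓ - ⅔) + 40/3) = 5 - √(-⅓ + 40/3) = 5 - √13 ≈ 1.3944)
((q - 92)*(-14) - 293351) - 309876 = (((5 - √13) - 92)*(-14) - 293351) - 309876 = ((-87 - √13)*(-14) - 293351) - 309876 = ((1218 + 14*√13) - 293351) - 309876 = (-292133 + 14*√13) - 309876 = -602009 + 14*√13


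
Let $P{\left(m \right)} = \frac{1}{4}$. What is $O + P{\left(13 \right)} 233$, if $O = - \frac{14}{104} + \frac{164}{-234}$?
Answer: $\frac{13435}{234} \approx 57.415$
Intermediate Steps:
$P{\left(m \right)} = \frac{1}{4}$
$O = - \frac{391}{468}$ ($O = \left(-14\right) \frac{1}{104} + 164 \left(- \frac{1}{234}\right) = - \frac{7}{52} - \frac{82}{117} = - \frac{391}{468} \approx -0.83547$)
$O + P{\left(13 \right)} 233 = - \frac{391}{468} + \frac{1}{4} \cdot 233 = - \frac{391}{468} + \frac{233}{4} = \frac{13435}{234}$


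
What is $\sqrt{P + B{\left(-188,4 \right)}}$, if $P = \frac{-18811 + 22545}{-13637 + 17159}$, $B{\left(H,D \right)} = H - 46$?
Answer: $\frac{i \sqrt{722374527}}{1761} \approx 15.262 i$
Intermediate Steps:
$B{\left(H,D \right)} = -46 + H$ ($B{\left(H,D \right)} = H - 46 = -46 + H$)
$P = \frac{1867}{1761}$ ($P = \frac{3734}{3522} = 3734 \cdot \frac{1}{3522} = \frac{1867}{1761} \approx 1.0602$)
$\sqrt{P + B{\left(-188,4 \right)}} = \sqrt{\frac{1867}{1761} - 234} = \sqrt{- \frac{410207}{1761}} = \frac{i \sqrt{722374527}}{1761}$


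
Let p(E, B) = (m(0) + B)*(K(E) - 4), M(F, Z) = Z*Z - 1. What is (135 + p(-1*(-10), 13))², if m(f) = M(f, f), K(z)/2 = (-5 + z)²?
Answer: 471969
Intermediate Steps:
M(F, Z) = -1 + Z² (M(F, Z) = Z² - 1 = -1 + Z²)
K(z) = 2*(-5 + z)²
m(f) = -1 + f²
p(E, B) = (-1 + B)*(-4 + 2*(-5 + E)²) (p(E, B) = ((-1 + 0²) + B)*(2*(-5 + E)² - 4) = ((-1 + 0) + B)*(-4 + 2*(-5 + E)²) = (-1 + B)*(-4 + 2*(-5 + E)²))
(135 + p(-1*(-10), 13))² = (135 + (4 - 4*13 - 2*(-5 - 1*(-10))² + 2*13*(-5 - 1*(-10))²))² = (135 + (4 - 52 - 2*(-5 + 10)² + 2*13*(-5 + 10)²))² = (135 + (4 - 52 - 2*5² + 2*13*5²))² = (135 + (4 - 52 - 2*25 + 2*13*25))² = (135 + (4 - 52 - 50 + 650))² = (135 + 552)² = 687² = 471969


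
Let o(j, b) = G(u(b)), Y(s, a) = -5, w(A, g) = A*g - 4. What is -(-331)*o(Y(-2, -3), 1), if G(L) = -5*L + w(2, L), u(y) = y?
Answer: -2317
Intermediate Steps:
w(A, g) = -4 + A*g
G(L) = -4 - 3*L (G(L) = -5*L + (-4 + 2*L) = -4 - 3*L)
o(j, b) = -4 - 3*b
-(-331)*o(Y(-2, -3), 1) = -(-331)*(-4 - 3*1) = -(-331)*(-4 - 3) = -(-331)*(-7) = -1*2317 = -2317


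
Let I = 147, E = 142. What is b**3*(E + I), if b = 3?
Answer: 7803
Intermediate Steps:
b**3*(E + I) = 3**3*(142 + 147) = 27*289 = 7803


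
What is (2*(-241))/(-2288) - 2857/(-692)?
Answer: 858795/197912 ≈ 4.3393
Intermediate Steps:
(2*(-241))/(-2288) - 2857/(-692) = -482*(-1/2288) - 2857*(-1/692) = 241/1144 + 2857/692 = 858795/197912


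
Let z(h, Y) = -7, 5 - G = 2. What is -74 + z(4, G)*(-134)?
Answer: 864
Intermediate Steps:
G = 3 (G = 5 - 1*2 = 5 - 2 = 3)
-74 + z(4, G)*(-134) = -74 - 7*(-134) = -74 + 938 = 864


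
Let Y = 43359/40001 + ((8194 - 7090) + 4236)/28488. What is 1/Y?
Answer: 94962374/120734711 ≈ 0.78654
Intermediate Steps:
Y = 120734711/94962374 (Y = 43359*(1/40001) + (1104 + 4236)*(1/28488) = 43359/40001 + 5340*(1/28488) = 43359/40001 + 445/2374 = 120734711/94962374 ≈ 1.2714)
1/Y = 1/(120734711/94962374) = 94962374/120734711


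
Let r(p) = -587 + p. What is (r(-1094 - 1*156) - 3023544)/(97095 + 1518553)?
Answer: -3025381/1615648 ≈ -1.8725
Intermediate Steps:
(r(-1094 - 1*156) - 3023544)/(97095 + 1518553) = ((-587 + (-1094 - 1*156)) - 3023544)/(97095 + 1518553) = ((-587 + (-1094 - 156)) - 3023544)/1615648 = ((-587 - 1250) - 3023544)*(1/1615648) = (-1837 - 3023544)*(1/1615648) = -3025381*1/1615648 = -3025381/1615648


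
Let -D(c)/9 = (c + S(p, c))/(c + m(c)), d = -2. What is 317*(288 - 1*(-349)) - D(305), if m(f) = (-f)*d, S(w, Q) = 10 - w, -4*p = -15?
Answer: 49271423/244 ≈ 2.0193e+5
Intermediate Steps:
p = 15/4 (p = -1/4*(-15) = 15/4 ≈ 3.7500)
m(f) = 2*f (m(f) = -f*(-2) = 2*f)
D(c) = -3*(25/4 + c)/c (D(c) = -9*(c + (10 - 1*15/4))/(c + 2*c) = -9*(c + (10 - 15/4))/(3*c) = -9*(c + 25/4)*1/(3*c) = -9*(25/4 + c)*1/(3*c) = -3*(25/4 + c)/c)
317*(288 - 1*(-349)) - D(305) = 317*(288 - 1*(-349)) - (-3 - 75/4/305) = 317*(288 + 349) - (-3 - 75/4*1/305) = 317*637 - (-3 - 15/244) = 201929 - 1*(-747/244) = 201929 + 747/244 = 49271423/244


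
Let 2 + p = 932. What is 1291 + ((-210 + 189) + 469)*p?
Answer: 417931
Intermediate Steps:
p = 930 (p = -2 + 932 = 930)
1291 + ((-210 + 189) + 469)*p = 1291 + ((-210 + 189) + 469)*930 = 1291 + (-21 + 469)*930 = 1291 + 448*930 = 1291 + 416640 = 417931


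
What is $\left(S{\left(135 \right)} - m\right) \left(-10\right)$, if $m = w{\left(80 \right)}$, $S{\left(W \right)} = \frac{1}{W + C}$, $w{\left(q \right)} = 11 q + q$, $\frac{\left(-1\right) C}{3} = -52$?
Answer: $\frac{2793590}{291} \approx 9600.0$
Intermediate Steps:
$C = 156$ ($C = \left(-3\right) \left(-52\right) = 156$)
$w{\left(q \right)} = 12 q$
$S{\left(W \right)} = \frac{1}{156 + W}$ ($S{\left(W \right)} = \frac{1}{W + 156} = \frac{1}{156 + W}$)
$m = 960$ ($m = 12 \cdot 80 = 960$)
$\left(S{\left(135 \right)} - m\right) \left(-10\right) = \left(\frac{1}{156 + 135} - 960\right) \left(-10\right) = \left(\frac{1}{291} - 960\right) \left(-10\right) = \left(- \frac{279359}{291}\right) \left(-10\right) = \frac{2793590}{291}$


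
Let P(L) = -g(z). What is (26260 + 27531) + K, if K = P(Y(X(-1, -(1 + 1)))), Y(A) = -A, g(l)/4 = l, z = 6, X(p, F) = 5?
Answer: 53767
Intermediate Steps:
g(l) = 4*l
P(L) = -24 (P(L) = -4*6 = -1*24 = -24)
K = -24
(26260 + 27531) + K = (26260 + 27531) - 24 = 53791 - 24 = 53767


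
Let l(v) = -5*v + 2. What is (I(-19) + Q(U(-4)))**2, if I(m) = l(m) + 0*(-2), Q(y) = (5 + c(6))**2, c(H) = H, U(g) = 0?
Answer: 47524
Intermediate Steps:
l(v) = 2 - 5*v
Q(y) = 121 (Q(y) = (5 + 6)**2 = 11**2 = 121)
I(m) = 2 - 5*m (I(m) = (2 - 5*m) + 0*(-2) = (2 - 5*m) + 0 = 2 - 5*m)
(I(-19) + Q(U(-4)))**2 = ((2 - 5*(-19)) + 121)**2 = ((2 + 95) + 121)**2 = (97 + 121)**2 = 218**2 = 47524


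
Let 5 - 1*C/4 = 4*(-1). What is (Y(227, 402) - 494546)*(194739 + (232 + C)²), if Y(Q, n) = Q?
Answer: -131767155597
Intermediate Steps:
C = 36 (C = 20 - 16*(-1) = 20 - 4*(-4) = 20 + 16 = 36)
(Y(227, 402) - 494546)*(194739 + (232 + C)²) = (227 - 494546)*(194739 + (232 + 36)²) = -494319*(194739 + 268²) = -494319*(194739 + 71824) = -494319*266563 = -131767155597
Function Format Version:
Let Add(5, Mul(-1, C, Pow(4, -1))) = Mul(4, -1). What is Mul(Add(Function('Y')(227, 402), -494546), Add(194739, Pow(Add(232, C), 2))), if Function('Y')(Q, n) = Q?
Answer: -131767155597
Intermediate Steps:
C = 36 (C = Add(20, Mul(-4, Mul(4, -1))) = Add(20, Mul(-4, -4)) = Add(20, 16) = 36)
Mul(Add(Function('Y')(227, 402), -494546), Add(194739, Pow(Add(232, C), 2))) = Mul(Add(227, -494546), Add(194739, Pow(Add(232, 36), 2))) = Mul(-494319, Add(194739, Pow(268, 2))) = Mul(-494319, Add(194739, 71824)) = Mul(-494319, 266563) = -131767155597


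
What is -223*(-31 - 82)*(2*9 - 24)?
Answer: -151194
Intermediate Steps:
-223*(-31 - 82)*(2*9 - 24) = -(-25199)*(18 - 24) = -(-25199)*(-6) = -223*678 = -151194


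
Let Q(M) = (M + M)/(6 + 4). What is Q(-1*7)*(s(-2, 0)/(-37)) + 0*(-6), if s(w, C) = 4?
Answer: 28/185 ≈ 0.15135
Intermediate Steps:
Q(M) = M/5 (Q(M) = (2*M)/10 = (2*M)*(⅒) = M/5)
Q(-1*7)*(s(-2, 0)/(-37)) + 0*(-6) = ((-1*7)/5)*(4/(-37)) + 0*(-6) = ((⅕)*(-7))*(4*(-1/37)) + 0 = -7/5*(-4/37) + 0 = 28/185 + 0 = 28/185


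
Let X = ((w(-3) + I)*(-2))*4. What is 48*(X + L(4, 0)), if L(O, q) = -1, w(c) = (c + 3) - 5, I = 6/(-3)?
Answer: 2640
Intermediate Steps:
I = -2 (I = 6*(-⅓) = -2)
w(c) = -2 + c (w(c) = (3 + c) - 5 = -2 + c)
X = 56 (X = (((-2 - 3) - 2)*(-2))*4 = ((-5 - 2)*(-2))*4 = -7*(-2)*4 = 14*4 = 56)
48*(X + L(4, 0)) = 48*(56 - 1) = 48*55 = 2640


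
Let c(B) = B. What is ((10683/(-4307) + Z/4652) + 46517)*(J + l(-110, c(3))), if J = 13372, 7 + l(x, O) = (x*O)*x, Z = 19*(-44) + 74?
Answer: 23143126687142385/10018082 ≈ 2.3101e+9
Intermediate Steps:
Z = -762 (Z = -836 + 74 = -762)
l(x, O) = -7 + O*x**2 (l(x, O) = -7 + (x*O)*x = -7 + (O*x)*x = -7 + O*x**2)
((10683/(-4307) + Z/4652) + 46517)*(J + l(-110, c(3))) = ((10683/(-4307) - 762/4652) + 46517)*(13372 + (-7 + 3*(-110)**2)) = ((10683*(-1/4307) - 762*1/4652) + 46517)*(13372 + (-7 + 3*12100)) = ((-10683/4307 - 381/2326) + 46517)*(13372 + (-7 + 36300)) = (-26489625/10018082 + 46517)*(13372 + 36293) = (465984630769/10018082)*49665 = 23143126687142385/10018082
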